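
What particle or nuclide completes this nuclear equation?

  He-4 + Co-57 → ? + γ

Conserve mass number: 4 + 57 = A + 0, so A = 61.
Conserve atomic number: 2 + 27 = Z + 0, so Z = 29.
Z = 29 is copper, so the species is Cu-61.

Cu-61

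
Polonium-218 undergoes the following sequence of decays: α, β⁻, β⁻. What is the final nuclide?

Start: (A, Z) = (218, 84).
After α: (214, 82).
After β⁻: (214, 83).
After β⁻: (214, 84).
Z = 84 is polonium.

Po-214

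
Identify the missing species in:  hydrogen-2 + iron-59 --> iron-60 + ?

Conserve mass number: 2 + 59 = 60 + A, so A = 1.
Conserve atomic number: 1 + 26 = 26 + Z, so Z = 1.
A = 1 and Z = 1 is hydrogen-1 — a proton.

proton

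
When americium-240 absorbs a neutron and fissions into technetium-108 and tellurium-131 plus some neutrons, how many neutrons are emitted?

2

Conserve mass number: 241 = 108 + 131 + k, so k = 241 − 239 = 2.
Check atomic number: 95 = 43 + 52 + 0 = 95. ✓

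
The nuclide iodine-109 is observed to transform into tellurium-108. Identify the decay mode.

proton emission

ΔA = 108 − 109 = -1; ΔZ = 52 − 53 = -1.
A drops by 1 and Z drops by 1 — a proton was emitted.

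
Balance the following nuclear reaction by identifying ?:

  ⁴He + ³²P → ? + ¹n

Cl-35

Conserve mass number: 4 + 32 = A + 1, so A = 35.
Conserve atomic number: 2 + 15 = Z + 0, so Z = 17.
Z = 17 is chlorine, so the species is ³⁵Cl.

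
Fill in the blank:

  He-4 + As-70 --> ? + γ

Conserve mass number: 4 + 70 = A + 0, so A = 74.
Conserve atomic number: 2 + 33 = Z + 0, so Z = 35.
Z = 35 is bromine, so the species is Br-74.

Br-74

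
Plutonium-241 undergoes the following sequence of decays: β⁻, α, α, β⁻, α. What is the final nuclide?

Th-229

Start: (A, Z) = (241, 94).
After β⁻: (241, 95).
After α: (237, 93).
After α: (233, 91).
After β⁻: (233, 92).
After α: (229, 90).
Z = 90 is thorium.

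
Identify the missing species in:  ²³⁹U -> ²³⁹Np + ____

Conserve mass number: 239 = 239 + A, so A = 0.
Conserve atomic number: 92 = 93 + Z, so Z = -1.
A = 0 and Z = -1 is e⁻ — a beta-minus particle.

beta-minus particle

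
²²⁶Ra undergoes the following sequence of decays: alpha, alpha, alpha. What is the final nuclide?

Pb-214

Start: (A, Z) = (226, 88).
After α: (222, 86).
After α: (218, 84).
After α: (214, 82).
Z = 82 is lead.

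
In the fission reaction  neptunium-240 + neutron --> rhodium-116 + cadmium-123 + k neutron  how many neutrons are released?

2

Conserve mass number: 241 = 116 + 123 + k, so k = 241 − 239 = 2.
Check atomic number: 93 = 45 + 48 + 0 = 93. ✓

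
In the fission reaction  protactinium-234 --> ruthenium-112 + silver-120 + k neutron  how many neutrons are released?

2

Conserve mass number: 234 = 112 + 120 + k, so k = 234 − 232 = 2.
Check atomic number: 91 = 44 + 47 + 0 = 91. ✓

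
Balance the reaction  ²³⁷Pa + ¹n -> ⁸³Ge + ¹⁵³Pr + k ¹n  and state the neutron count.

Conserve mass number: 238 = 83 + 153 + k, so k = 238 − 236 = 2.
Check atomic number: 91 = 32 + 59 + 0 = 91. ✓

2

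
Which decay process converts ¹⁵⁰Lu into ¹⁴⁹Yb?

proton emission

ΔA = 149 − 150 = -1; ΔZ = 70 − 71 = -1.
A drops by 1 and Z drops by 1 — a proton was emitted.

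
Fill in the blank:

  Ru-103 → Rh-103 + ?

beta-minus particle

Conserve mass number: 103 = 103 + A, so A = 0.
Conserve atomic number: 44 = 45 + Z, so Z = -1.
A = 0 and Z = -1 is e⁻ — a beta-minus particle.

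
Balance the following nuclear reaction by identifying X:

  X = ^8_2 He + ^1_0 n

He-9

Conserve mass number: A = 8 + 1, so A = 9.
Conserve atomic number: Z = 2 + 0, so Z = 2.
Z = 2 is helium, so the species is ^9_2 He.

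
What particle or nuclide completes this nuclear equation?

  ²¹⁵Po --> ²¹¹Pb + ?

alpha particle

Conserve mass number: 215 = 211 + A, so A = 4.
Conserve atomic number: 84 = 82 + Z, so Z = 2.
A = 4 and Z = 2 is ⁴He — an alpha particle.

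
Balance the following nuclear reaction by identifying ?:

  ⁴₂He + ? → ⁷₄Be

He-3

Conserve mass number: 4 + A = 7, so A = 3.
Conserve atomic number: 2 + Z = 4, so Z = 2.
Z = 2 is helium, so the species is ³₂He.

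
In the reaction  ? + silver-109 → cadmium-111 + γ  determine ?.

Conserve mass number: A + 109 = 111 + 0, so A = 2.
Conserve atomic number: Z + 47 = 48 + 0, so Z = 1.
A = 2 and Z = 1 is hydrogen-2 — a deuteron.

deuteron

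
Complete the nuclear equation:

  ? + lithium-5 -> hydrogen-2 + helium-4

neutron

Conserve mass number: A + 5 = 2 + 4, so A = 1.
Conserve atomic number: Z + 3 = 1 + 2, so Z = 0.
A = 1 and Z = 0 is neutron — a neutron.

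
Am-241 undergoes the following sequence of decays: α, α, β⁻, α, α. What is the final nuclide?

Start: (A, Z) = (241, 95).
After α: (237, 93).
After α: (233, 91).
After β⁻: (233, 92).
After α: (229, 90).
After α: (225, 88).
Z = 88 is radium.

Ra-225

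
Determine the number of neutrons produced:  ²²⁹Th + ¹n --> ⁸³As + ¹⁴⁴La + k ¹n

3

Conserve mass number: 230 = 83 + 144 + k, so k = 230 − 227 = 3.
Check atomic number: 90 = 33 + 57 + 0 = 90. ✓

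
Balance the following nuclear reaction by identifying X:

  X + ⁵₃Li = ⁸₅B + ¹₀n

alpha particle

Conserve mass number: A + 5 = 8 + 1, so A = 4.
Conserve atomic number: Z + 3 = 5 + 0, so Z = 2.
A = 4 and Z = 2 is ⁴₂He — an alpha particle.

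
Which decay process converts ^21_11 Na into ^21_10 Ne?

beta-plus decay or electron capture

ΔA = 21 − 21 = 0; ΔZ = 10 − 11 = -1.
A is unchanged and Z drops by 1 — a proton has become a neutron (β⁺ emission or electron capture).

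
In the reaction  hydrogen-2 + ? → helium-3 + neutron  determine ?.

Conserve mass number: 2 + A = 3 + 1, so A = 2.
Conserve atomic number: 1 + Z = 2 + 0, so Z = 1.
A = 2 and Z = 1 is hydrogen-2 — a deuteron.

deuteron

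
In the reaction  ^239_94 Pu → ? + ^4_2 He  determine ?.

U-235

Conserve mass number: 239 = A + 4, so A = 235.
Conserve atomic number: 94 = Z + 2, so Z = 92.
Z = 92 is uranium, so the species is ^235_92 U.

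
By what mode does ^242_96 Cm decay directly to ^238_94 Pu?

ΔA = 238 − 242 = -4; ΔZ = 94 − 96 = -2.
A drops by 4 and Z drops by 2 — the signature of alpha emission.

alpha decay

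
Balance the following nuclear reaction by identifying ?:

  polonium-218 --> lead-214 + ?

Conserve mass number: 218 = 214 + A, so A = 4.
Conserve atomic number: 84 = 82 + Z, so Z = 2.
A = 4 and Z = 2 is helium-4 — an alpha particle.

alpha particle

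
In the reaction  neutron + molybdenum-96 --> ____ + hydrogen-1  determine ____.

Conserve mass number: 1 + 96 = A + 1, so A = 96.
Conserve atomic number: 0 + 42 = Z + 1, so Z = 41.
Z = 41 is niobium, so the species is niobium-96.

Nb-96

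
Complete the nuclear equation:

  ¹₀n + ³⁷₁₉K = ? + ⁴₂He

Conserve mass number: 1 + 37 = A + 4, so A = 34.
Conserve atomic number: 0 + 19 = Z + 2, so Z = 17.
Z = 17 is chlorine, so the species is ³⁴₁₇Cl.

Cl-34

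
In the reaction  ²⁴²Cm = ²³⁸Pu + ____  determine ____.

alpha particle

Conserve mass number: 242 = 238 + A, so A = 4.
Conserve atomic number: 96 = 94 + Z, so Z = 2.
A = 4 and Z = 2 is ⁴He — an alpha particle.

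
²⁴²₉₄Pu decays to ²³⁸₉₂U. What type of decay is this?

alpha decay

ΔA = 238 − 242 = -4; ΔZ = 92 − 94 = -2.
A drops by 4 and Z drops by 2 — the signature of alpha emission.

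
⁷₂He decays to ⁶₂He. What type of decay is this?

neutron emission

ΔA = 6 − 7 = -1; ΔZ = 2 − 2 = +0.
A drops by 1 with Z unchanged — a neutron was emitted.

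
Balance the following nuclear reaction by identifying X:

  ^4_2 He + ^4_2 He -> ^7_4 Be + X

Conserve mass number: 4 + 4 = 7 + A, so A = 1.
Conserve atomic number: 2 + 2 = 4 + Z, so Z = 0.
A = 1 and Z = 0 is ^1_0 n — a neutron.

neutron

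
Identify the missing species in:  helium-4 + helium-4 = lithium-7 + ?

proton

Conserve mass number: 4 + 4 = 7 + A, so A = 1.
Conserve atomic number: 2 + 2 = 3 + Z, so Z = 1.
A = 1 and Z = 1 is hydrogen-1 — a proton.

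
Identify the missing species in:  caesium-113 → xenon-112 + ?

proton

Conserve mass number: 113 = 112 + A, so A = 1.
Conserve atomic number: 55 = 54 + Z, so Z = 1.
A = 1 and Z = 1 is hydrogen-1 — a proton.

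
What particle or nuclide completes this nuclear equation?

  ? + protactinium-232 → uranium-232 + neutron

Conserve mass number: A + 232 = 232 + 1, so A = 1.
Conserve atomic number: Z + 91 = 92 + 0, so Z = 1.
A = 1 and Z = 1 is hydrogen-1 — a proton.

proton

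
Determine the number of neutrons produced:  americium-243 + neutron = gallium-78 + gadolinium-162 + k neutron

Conserve mass number: 244 = 78 + 162 + k, so k = 244 − 240 = 4.
Check atomic number: 95 = 31 + 64 + 0 = 95. ✓

4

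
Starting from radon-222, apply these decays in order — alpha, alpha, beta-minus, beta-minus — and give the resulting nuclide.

Start: (A, Z) = (222, 86).
After α: (218, 84).
After α: (214, 82).
After β⁻: (214, 83).
After β⁻: (214, 84).
Z = 84 is polonium.

Po-214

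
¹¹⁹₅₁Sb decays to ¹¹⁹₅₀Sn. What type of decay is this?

beta-plus decay or electron capture

ΔA = 119 − 119 = 0; ΔZ = 50 − 51 = -1.
A is unchanged and Z drops by 1 — a proton has become a neutron (β⁺ emission or electron capture).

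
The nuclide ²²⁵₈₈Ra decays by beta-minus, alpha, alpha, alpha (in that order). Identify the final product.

Bi-213

Start: (A, Z) = (225, 88).
After β⁻: (225, 89).
After α: (221, 87).
After α: (217, 85).
After α: (213, 83).
Z = 83 is bismuth.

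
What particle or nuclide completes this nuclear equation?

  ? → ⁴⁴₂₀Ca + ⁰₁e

Sc-44

Conserve mass number: A = 44 + 0, so A = 44.
Conserve atomic number: Z = 20 + 1, so Z = 21.
Z = 21 is scandium, so the species is ⁴⁴₂₁Sc.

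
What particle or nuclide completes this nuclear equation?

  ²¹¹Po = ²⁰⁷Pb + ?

alpha particle

Conserve mass number: 211 = 207 + A, so A = 4.
Conserve atomic number: 84 = 82 + Z, so Z = 2.
A = 4 and Z = 2 is ⁴He — an alpha particle.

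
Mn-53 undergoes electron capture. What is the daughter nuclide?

Cr-53

Electron capture: mass number changes by +0, atomic number by -1.
A: 53 = 53; Z: 25 − 1 = 24.
Z = 24 is chromium, so the daughter is Cr-53.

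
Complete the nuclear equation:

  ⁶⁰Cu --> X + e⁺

Ni-60

Conserve mass number: 60 = A + 0, so A = 60.
Conserve atomic number: 29 = Z + 1, so Z = 28.
Z = 28 is nickel, so the species is ⁶⁰Ni.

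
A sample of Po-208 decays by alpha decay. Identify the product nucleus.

Alpha decay: mass number changes by -4, atomic number by -2.
A: 208 − 4 = 204; Z: 84 − 2 = 82.
Z = 82 is lead, so the daughter is Pb-204.

Pb-204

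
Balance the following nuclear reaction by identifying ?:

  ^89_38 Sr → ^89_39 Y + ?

Conserve mass number: 89 = 89 + A, so A = 0.
Conserve atomic number: 38 = 39 + Z, so Z = -1.
A = 0 and Z = -1 is ^0_-1 e — a beta-minus particle.

beta-minus particle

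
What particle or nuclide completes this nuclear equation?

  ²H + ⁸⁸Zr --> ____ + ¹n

Conserve mass number: 2 + 88 = A + 1, so A = 89.
Conserve atomic number: 1 + 40 = Z + 0, so Z = 41.
Z = 41 is niobium, so the species is ⁸⁹Nb.

Nb-89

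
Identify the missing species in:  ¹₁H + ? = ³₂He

deuteron

Conserve mass number: 1 + A = 3, so A = 2.
Conserve atomic number: 1 + Z = 2, so Z = 1.
A = 2 and Z = 1 is ²₁H — a deuteron.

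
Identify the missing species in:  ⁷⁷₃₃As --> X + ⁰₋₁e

Se-77

Conserve mass number: 77 = A + 0, so A = 77.
Conserve atomic number: 33 = Z − 1, so Z = 34.
Z = 34 is selenium, so the species is ⁷⁷₃₄Se.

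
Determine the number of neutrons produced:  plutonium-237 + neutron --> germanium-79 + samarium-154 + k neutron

5

Conserve mass number: 238 = 79 + 154 + k, so k = 238 − 233 = 5.
Check atomic number: 94 = 32 + 62 + 0 = 94. ✓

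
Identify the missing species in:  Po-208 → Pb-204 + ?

alpha particle

Conserve mass number: 208 = 204 + A, so A = 4.
Conserve atomic number: 84 = 82 + Z, so Z = 2.
A = 4 and Z = 2 is He-4 — an alpha particle.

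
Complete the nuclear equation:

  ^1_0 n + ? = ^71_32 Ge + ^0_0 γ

Ge-70

Conserve mass number: 1 + A = 71 + 0, so A = 70.
Conserve atomic number: 0 + Z = 32 + 0, so Z = 32.
Z = 32 is germanium, so the species is ^70_32 Ge.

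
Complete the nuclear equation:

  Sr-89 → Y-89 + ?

beta-minus particle

Conserve mass number: 89 = 89 + A, so A = 0.
Conserve atomic number: 38 = 39 + Z, so Z = -1.
A = 0 and Z = -1 is e⁻ — a beta-minus particle.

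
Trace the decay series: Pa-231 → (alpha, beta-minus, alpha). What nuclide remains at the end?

Start: (A, Z) = (231, 91).
After α: (227, 89).
After β⁻: (227, 90).
After α: (223, 88).
Z = 88 is radium.

Ra-223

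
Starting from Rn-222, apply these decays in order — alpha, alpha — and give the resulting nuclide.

Start: (A, Z) = (222, 86).
After α: (218, 84).
After α: (214, 82).
Z = 82 is lead.

Pb-214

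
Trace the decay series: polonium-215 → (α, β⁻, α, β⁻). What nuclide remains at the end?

Start: (A, Z) = (215, 84).
After α: (211, 82).
After β⁻: (211, 83).
After α: (207, 81).
After β⁻: (207, 82).
Z = 82 is lead.

Pb-207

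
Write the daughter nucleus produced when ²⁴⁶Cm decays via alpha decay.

Alpha decay: mass number changes by -4, atomic number by -2.
A: 246 − 4 = 242; Z: 96 − 2 = 94.
Z = 94 is plutonium, so the daughter is ²⁴²Pu.

Pu-242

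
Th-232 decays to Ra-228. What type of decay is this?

alpha decay

ΔA = 228 − 232 = -4; ΔZ = 88 − 90 = -2.
A drops by 4 and Z drops by 2 — the signature of alpha emission.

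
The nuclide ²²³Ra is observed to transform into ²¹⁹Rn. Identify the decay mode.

alpha decay

ΔA = 219 − 223 = -4; ΔZ = 86 − 88 = -2.
A drops by 4 and Z drops by 2 — the signature of alpha emission.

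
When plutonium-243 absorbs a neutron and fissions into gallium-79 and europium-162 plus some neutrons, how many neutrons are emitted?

3

Conserve mass number: 244 = 79 + 162 + k, so k = 244 − 241 = 3.
Check atomic number: 94 = 31 + 63 + 0 = 94. ✓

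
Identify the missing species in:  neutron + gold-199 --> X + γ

Conserve mass number: 1 + 199 = A + 0, so A = 200.
Conserve atomic number: 0 + 79 = Z + 0, so Z = 79.
Z = 79 is gold, so the species is gold-200.

Au-200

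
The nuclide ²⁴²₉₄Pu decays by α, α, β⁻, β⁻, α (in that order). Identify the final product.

Th-230

Start: (A, Z) = (242, 94).
After α: (238, 92).
After α: (234, 90).
After β⁻: (234, 91).
After β⁻: (234, 92).
After α: (230, 90).
Z = 90 is thorium.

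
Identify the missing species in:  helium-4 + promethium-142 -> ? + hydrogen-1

Conserve mass number: 4 + 142 = A + 1, so A = 145.
Conserve atomic number: 2 + 61 = Z + 1, so Z = 62.
Z = 62 is samarium, so the species is samarium-145.

Sm-145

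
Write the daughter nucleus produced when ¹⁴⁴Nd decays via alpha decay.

Alpha decay: mass number changes by -4, atomic number by -2.
A: 144 − 4 = 140; Z: 60 − 2 = 58.
Z = 58 is cerium, so the daughter is ¹⁴⁰Ce.

Ce-140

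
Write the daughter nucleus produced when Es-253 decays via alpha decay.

Bk-249

Alpha decay: mass number changes by -4, atomic number by -2.
A: 253 − 4 = 249; Z: 99 − 2 = 97.
Z = 97 is berkelium, so the daughter is Bk-249.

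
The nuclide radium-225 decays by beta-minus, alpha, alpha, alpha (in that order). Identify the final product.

Start: (A, Z) = (225, 88).
After β⁻: (225, 89).
After α: (221, 87).
After α: (217, 85).
After α: (213, 83).
Z = 83 is bismuth.

Bi-213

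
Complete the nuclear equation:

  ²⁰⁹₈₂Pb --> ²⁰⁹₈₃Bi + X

Conserve mass number: 209 = 209 + A, so A = 0.
Conserve atomic number: 82 = 83 + Z, so Z = -1.
A = 0 and Z = -1 is ⁰₋₁e — a beta-minus particle.

beta-minus particle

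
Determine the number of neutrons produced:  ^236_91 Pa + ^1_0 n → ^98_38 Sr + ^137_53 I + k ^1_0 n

Conserve mass number: 237 = 98 + 137 + k, so k = 237 − 235 = 2.
Check atomic number: 91 = 38 + 53 + 0 = 91. ✓

2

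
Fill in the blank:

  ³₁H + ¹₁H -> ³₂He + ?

neutron

Conserve mass number: 3 + 1 = 3 + A, so A = 1.
Conserve atomic number: 1 + 1 = 2 + Z, so Z = 0.
A = 1 and Z = 0 is ¹₀n — a neutron.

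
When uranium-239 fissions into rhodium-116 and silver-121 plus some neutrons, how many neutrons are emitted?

Conserve mass number: 239 = 116 + 121 + k, so k = 239 − 237 = 2.
Check atomic number: 92 = 45 + 47 + 0 = 92. ✓

2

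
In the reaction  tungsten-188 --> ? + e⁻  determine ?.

Re-188

Conserve mass number: 188 = A + 0, so A = 188.
Conserve atomic number: 74 = Z − 1, so Z = 75.
Z = 75 is rhenium, so the species is rhenium-188.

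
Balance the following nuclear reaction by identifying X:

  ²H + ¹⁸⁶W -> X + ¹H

W-187

Conserve mass number: 2 + 186 = A + 1, so A = 187.
Conserve atomic number: 1 + 74 = Z + 1, so Z = 74.
Z = 74 is tungsten, so the species is ¹⁸⁷W.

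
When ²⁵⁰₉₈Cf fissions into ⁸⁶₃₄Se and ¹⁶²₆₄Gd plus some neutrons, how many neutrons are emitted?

2

Conserve mass number: 250 = 86 + 162 + k, so k = 250 − 248 = 2.
Check atomic number: 98 = 34 + 64 + 0 = 98. ✓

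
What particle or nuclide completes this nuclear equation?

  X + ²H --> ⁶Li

alpha particle

Conserve mass number: A + 2 = 6, so A = 4.
Conserve atomic number: Z + 1 = 3, so Z = 2.
A = 4 and Z = 2 is ⁴He — an alpha particle.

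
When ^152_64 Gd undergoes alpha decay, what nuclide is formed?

Alpha decay: mass number changes by -4, atomic number by -2.
A: 152 − 4 = 148; Z: 64 − 2 = 62.
Z = 62 is samarium, so the daughter is ^148_62 Sm.

Sm-148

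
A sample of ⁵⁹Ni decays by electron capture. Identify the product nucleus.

Co-59

Electron capture: mass number changes by +0, atomic number by -1.
A: 59 = 59; Z: 28 − 1 = 27.
Z = 27 is cobalt, so the daughter is ⁵⁹Co.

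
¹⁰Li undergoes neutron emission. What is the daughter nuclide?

Neutron emission: mass number changes by -1, atomic number by +0.
A: 10 − 1 = 9; Z: 3 = 3.
Z = 3 is lithium, so the daughter is ⁹Li.

Li-9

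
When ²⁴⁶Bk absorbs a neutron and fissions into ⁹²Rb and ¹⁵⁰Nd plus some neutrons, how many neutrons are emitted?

Conserve mass number: 247 = 92 + 150 + k, so k = 247 − 242 = 5.
Check atomic number: 97 = 37 + 60 + 0 = 97. ✓

5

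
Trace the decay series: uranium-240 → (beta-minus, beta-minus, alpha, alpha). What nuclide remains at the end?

Th-232

Start: (A, Z) = (240, 92).
After β⁻: (240, 93).
After β⁻: (240, 94).
After α: (236, 92).
After α: (232, 90).
Z = 90 is thorium.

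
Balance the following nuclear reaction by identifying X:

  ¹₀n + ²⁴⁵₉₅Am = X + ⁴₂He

Np-242

Conserve mass number: 1 + 245 = A + 4, so A = 242.
Conserve atomic number: 0 + 95 = Z + 2, so Z = 93.
Z = 93 is neptunium, so the species is ²⁴²₉₃Np.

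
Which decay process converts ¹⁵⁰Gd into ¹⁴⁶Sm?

ΔA = 146 − 150 = -4; ΔZ = 62 − 64 = -2.
A drops by 4 and Z drops by 2 — the signature of alpha emission.

alpha decay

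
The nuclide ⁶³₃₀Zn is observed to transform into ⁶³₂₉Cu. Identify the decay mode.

beta-plus decay or electron capture

ΔA = 63 − 63 = 0; ΔZ = 29 − 30 = -1.
A is unchanged and Z drops by 1 — a proton has become a neutron (β⁺ emission or electron capture).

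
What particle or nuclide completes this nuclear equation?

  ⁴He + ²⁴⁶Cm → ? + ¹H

Conserve mass number: 4 + 246 = A + 1, so A = 249.
Conserve atomic number: 2 + 96 = Z + 1, so Z = 97.
Z = 97 is berkelium, so the species is ²⁴⁹Bk.

Bk-249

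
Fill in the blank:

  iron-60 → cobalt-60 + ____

beta-minus particle

Conserve mass number: 60 = 60 + A, so A = 0.
Conserve atomic number: 26 = 27 + Z, so Z = -1.
A = 0 and Z = -1 is e⁻ — a beta-minus particle.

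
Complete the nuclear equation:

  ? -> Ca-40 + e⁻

K-40

Conserve mass number: A = 40 + 0, so A = 40.
Conserve atomic number: Z = 20 − 1, so Z = 19.
Z = 19 is potassium, so the species is K-40.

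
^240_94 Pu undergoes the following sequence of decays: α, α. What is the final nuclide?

Th-232

Start: (A, Z) = (240, 94).
After α: (236, 92).
After α: (232, 90).
Z = 90 is thorium.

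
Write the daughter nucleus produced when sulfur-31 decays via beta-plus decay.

P-31

Beta-plus decay: mass number changes by +0, atomic number by -1.
A: 31 = 31; Z: 16 − 1 = 15.
Z = 15 is phosphorus, so the daughter is phosphorus-31.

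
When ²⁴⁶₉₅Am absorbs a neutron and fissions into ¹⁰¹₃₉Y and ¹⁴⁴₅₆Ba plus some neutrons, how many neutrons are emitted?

2

Conserve mass number: 247 = 101 + 144 + k, so k = 247 − 245 = 2.
Check atomic number: 95 = 39 + 56 + 0 = 95. ✓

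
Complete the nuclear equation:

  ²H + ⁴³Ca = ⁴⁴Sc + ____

neutron

Conserve mass number: 2 + 43 = 44 + A, so A = 1.
Conserve atomic number: 1 + 20 = 21 + Z, so Z = 0.
A = 1 and Z = 0 is ¹n — a neutron.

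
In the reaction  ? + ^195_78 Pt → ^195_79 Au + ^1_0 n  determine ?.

proton

Conserve mass number: A + 195 = 195 + 1, so A = 1.
Conserve atomic number: Z + 78 = 79 + 0, so Z = 1.
A = 1 and Z = 1 is ^1_1 H — a proton.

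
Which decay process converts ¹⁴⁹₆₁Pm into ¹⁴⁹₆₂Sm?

ΔA = 149 − 149 = 0; ΔZ = 62 − 61 = +1.
A is unchanged and Z rises by 1 — a neutron has become a proton (β⁻ decay).

beta-minus decay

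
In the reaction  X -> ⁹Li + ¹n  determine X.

Conserve mass number: A = 9 + 1, so A = 10.
Conserve atomic number: Z = 3 + 0, so Z = 3.
Z = 3 is lithium, so the species is ¹⁰Li.

Li-10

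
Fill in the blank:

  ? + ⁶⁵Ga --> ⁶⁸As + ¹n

alpha particle

Conserve mass number: A + 65 = 68 + 1, so A = 4.
Conserve atomic number: Z + 31 = 33 + 0, so Z = 2.
A = 4 and Z = 2 is ⁴He — an alpha particle.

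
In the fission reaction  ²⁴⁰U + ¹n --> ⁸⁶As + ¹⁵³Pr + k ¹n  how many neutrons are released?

2

Conserve mass number: 241 = 86 + 153 + k, so k = 241 − 239 = 2.
Check atomic number: 92 = 33 + 59 + 0 = 92. ✓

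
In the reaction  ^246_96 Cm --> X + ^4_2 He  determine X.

Pu-242

Conserve mass number: 246 = A + 4, so A = 242.
Conserve atomic number: 96 = Z + 2, so Z = 94.
Z = 94 is plutonium, so the species is ^242_94 Pu.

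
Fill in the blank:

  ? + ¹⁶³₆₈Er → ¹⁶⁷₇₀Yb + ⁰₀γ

alpha particle

Conserve mass number: A + 163 = 167 + 0, so A = 4.
Conserve atomic number: Z + 68 = 70 + 0, so Z = 2.
A = 4 and Z = 2 is ⁴₂He — an alpha particle.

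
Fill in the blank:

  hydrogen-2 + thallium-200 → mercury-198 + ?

alpha particle

Conserve mass number: 2 + 200 = 198 + A, so A = 4.
Conserve atomic number: 1 + 81 = 80 + Z, so Z = 2.
A = 4 and Z = 2 is helium-4 — an alpha particle.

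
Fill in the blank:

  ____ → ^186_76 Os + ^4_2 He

Pt-190

Conserve mass number: A = 186 + 4, so A = 190.
Conserve atomic number: Z = 76 + 2, so Z = 78.
Z = 78 is platinum, so the species is ^190_78 Pt.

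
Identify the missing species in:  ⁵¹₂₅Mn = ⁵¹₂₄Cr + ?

positron

Conserve mass number: 51 = 51 + A, so A = 0.
Conserve atomic number: 25 = 24 + Z, so Z = 1.
A = 0 and Z = 1 is ⁰₁e — a positron.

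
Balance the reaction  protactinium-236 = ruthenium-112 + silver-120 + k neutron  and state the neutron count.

Conserve mass number: 236 = 112 + 120 + k, so k = 236 − 232 = 4.
Check atomic number: 91 = 44 + 47 + 0 = 91. ✓

4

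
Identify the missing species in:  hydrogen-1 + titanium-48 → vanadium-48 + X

neutron

Conserve mass number: 1 + 48 = 48 + A, so A = 1.
Conserve atomic number: 1 + 22 = 23 + Z, so Z = 0.
A = 1 and Z = 0 is neutron — a neutron.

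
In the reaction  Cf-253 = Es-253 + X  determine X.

beta-minus particle

Conserve mass number: 253 = 253 + A, so A = 0.
Conserve atomic number: 98 = 99 + Z, so Z = -1.
A = 0 and Z = -1 is e⁻ — a beta-minus particle.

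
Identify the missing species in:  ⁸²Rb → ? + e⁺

Conserve mass number: 82 = A + 0, so A = 82.
Conserve atomic number: 37 = Z + 1, so Z = 36.
Z = 36 is krypton, so the species is ⁸²Kr.

Kr-82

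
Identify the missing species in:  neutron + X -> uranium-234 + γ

Conserve mass number: 1 + A = 234 + 0, so A = 233.
Conserve atomic number: 0 + Z = 92 + 0, so Z = 92.
Z = 92 is uranium, so the species is uranium-233.

U-233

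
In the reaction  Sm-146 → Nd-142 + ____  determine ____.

alpha particle

Conserve mass number: 146 = 142 + A, so A = 4.
Conserve atomic number: 62 = 60 + Z, so Z = 2.
A = 4 and Z = 2 is He-4 — an alpha particle.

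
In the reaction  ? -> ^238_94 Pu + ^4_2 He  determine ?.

Cm-242

Conserve mass number: A = 238 + 4, so A = 242.
Conserve atomic number: Z = 94 + 2, so Z = 96.
Z = 96 is curium, so the species is ^242_96 Cm.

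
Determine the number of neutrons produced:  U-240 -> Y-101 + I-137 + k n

Conserve mass number: 240 = 101 + 137 + k, so k = 240 − 238 = 2.
Check atomic number: 92 = 39 + 53 + 0 = 92. ✓

2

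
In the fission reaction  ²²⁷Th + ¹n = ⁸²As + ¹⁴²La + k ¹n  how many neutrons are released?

Conserve mass number: 228 = 82 + 142 + k, so k = 228 − 224 = 4.
Check atomic number: 90 = 33 + 57 + 0 = 90. ✓

4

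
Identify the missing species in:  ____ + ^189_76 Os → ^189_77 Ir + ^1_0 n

Conserve mass number: A + 189 = 189 + 1, so A = 1.
Conserve atomic number: Z + 76 = 77 + 0, so Z = 1.
A = 1 and Z = 1 is ^1_1 H — a proton.

proton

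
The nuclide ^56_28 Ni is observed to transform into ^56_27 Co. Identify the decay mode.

beta-plus decay or electron capture

ΔA = 56 − 56 = 0; ΔZ = 27 − 28 = -1.
A is unchanged and Z drops by 1 — a proton has become a neutron (β⁺ emission or electron capture).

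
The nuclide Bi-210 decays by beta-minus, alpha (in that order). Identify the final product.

Start: (A, Z) = (210, 83).
After β⁻: (210, 84).
After α: (206, 82).
Z = 82 is lead.

Pb-206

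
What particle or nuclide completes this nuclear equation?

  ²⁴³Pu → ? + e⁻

Am-243

Conserve mass number: 243 = A + 0, so A = 243.
Conserve atomic number: 94 = Z − 1, so Z = 95.
Z = 95 is americium, so the species is ²⁴³Am.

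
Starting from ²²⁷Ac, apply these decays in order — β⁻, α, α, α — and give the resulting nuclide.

Start: (A, Z) = (227, 89).
After β⁻: (227, 90).
After α: (223, 88).
After α: (219, 86).
After α: (215, 84).
Z = 84 is polonium.

Po-215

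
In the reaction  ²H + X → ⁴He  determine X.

Conserve mass number: 2 + A = 4, so A = 2.
Conserve atomic number: 1 + Z = 2, so Z = 1.
A = 2 and Z = 1 is ²H — a deuteron.

deuteron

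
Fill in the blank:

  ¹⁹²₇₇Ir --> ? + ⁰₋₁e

Pt-192

Conserve mass number: 192 = A + 0, so A = 192.
Conserve atomic number: 77 = Z − 1, so Z = 78.
Z = 78 is platinum, so the species is ¹⁹²₇₈Pt.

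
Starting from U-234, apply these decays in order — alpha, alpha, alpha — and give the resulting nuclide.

Start: (A, Z) = (234, 92).
After α: (230, 90).
After α: (226, 88).
After α: (222, 86).
Z = 86 is radon.

Rn-222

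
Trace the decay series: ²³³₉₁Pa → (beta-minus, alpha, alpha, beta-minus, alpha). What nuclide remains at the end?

Fr-221

Start: (A, Z) = (233, 91).
After β⁻: (233, 92).
After α: (229, 90).
After α: (225, 88).
After β⁻: (225, 89).
After α: (221, 87).
Z = 87 is francium.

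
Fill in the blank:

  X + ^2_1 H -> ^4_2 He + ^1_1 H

He-3

Conserve mass number: A + 2 = 4 + 1, so A = 3.
Conserve atomic number: Z + 1 = 2 + 1, so Z = 2.
Z = 2 is helium, so the species is ^3_2 He.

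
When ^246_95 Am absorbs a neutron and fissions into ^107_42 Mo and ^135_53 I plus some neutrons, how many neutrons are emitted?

5

Conserve mass number: 247 = 107 + 135 + k, so k = 247 − 242 = 5.
Check atomic number: 95 = 42 + 53 + 0 = 95. ✓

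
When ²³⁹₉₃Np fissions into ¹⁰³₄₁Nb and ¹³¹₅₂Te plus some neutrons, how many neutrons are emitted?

5

Conserve mass number: 239 = 103 + 131 + k, so k = 239 − 234 = 5.
Check atomic number: 93 = 41 + 52 + 0 = 93. ✓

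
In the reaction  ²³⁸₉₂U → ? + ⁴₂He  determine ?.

Th-234

Conserve mass number: 238 = A + 4, so A = 234.
Conserve atomic number: 92 = Z + 2, so Z = 90.
Z = 90 is thorium, so the species is ²³⁴₉₀Th.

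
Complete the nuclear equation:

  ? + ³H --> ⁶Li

He-3

Conserve mass number: A + 3 = 6, so A = 3.
Conserve atomic number: Z + 1 = 3, so Z = 2.
Z = 2 is helium, so the species is ³He.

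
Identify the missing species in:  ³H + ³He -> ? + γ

Conserve mass number: 3 + 3 = A + 0, so A = 6.
Conserve atomic number: 1 + 2 = Z + 0, so Z = 3.
Z = 3 is lithium, so the species is ⁶Li.

Li-6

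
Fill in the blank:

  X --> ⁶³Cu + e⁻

Ni-63

Conserve mass number: A = 63 + 0, so A = 63.
Conserve atomic number: Z = 29 − 1, so Z = 28.
Z = 28 is nickel, so the species is ⁶³Ni.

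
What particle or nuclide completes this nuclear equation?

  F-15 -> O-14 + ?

Conserve mass number: 15 = 14 + A, so A = 1.
Conserve atomic number: 9 = 8 + Z, so Z = 1.
A = 1 and Z = 1 is H-1 — a proton.

proton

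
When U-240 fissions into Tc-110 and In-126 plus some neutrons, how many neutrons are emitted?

Conserve mass number: 240 = 110 + 126 + k, so k = 240 − 236 = 4.
Check atomic number: 92 = 43 + 49 + 0 = 92. ✓

4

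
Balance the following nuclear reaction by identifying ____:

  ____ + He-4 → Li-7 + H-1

alpha particle

Conserve mass number: A + 4 = 7 + 1, so A = 4.
Conserve atomic number: Z + 2 = 3 + 1, so Z = 2.
A = 4 and Z = 2 is He-4 — an alpha particle.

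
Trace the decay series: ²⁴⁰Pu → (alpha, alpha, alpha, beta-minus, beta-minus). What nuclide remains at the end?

Th-228

Start: (A, Z) = (240, 94).
After α: (236, 92).
After α: (232, 90).
After α: (228, 88).
After β⁻: (228, 89).
After β⁻: (228, 90).
Z = 90 is thorium.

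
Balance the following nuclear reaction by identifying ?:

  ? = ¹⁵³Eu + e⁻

Sm-153

Conserve mass number: A = 153 + 0, so A = 153.
Conserve atomic number: Z = 63 − 1, so Z = 62.
Z = 62 is samarium, so the species is ¹⁵³Sm.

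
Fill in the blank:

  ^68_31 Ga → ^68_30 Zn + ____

Conserve mass number: 68 = 68 + A, so A = 0.
Conserve atomic number: 31 = 30 + Z, so Z = 1.
A = 0 and Z = 1 is ^0_1 e — a positron.

positron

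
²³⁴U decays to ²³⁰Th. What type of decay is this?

alpha decay

ΔA = 230 − 234 = -4; ΔZ = 90 − 92 = -2.
A drops by 4 and Z drops by 2 — the signature of alpha emission.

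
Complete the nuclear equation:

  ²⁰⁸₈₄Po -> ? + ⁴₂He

Pb-204

Conserve mass number: 208 = A + 4, so A = 204.
Conserve atomic number: 84 = Z + 2, so Z = 82.
Z = 82 is lead, so the species is ²⁰⁴₈₂Pb.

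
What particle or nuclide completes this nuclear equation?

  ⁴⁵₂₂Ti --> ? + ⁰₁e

Conserve mass number: 45 = A + 0, so A = 45.
Conserve atomic number: 22 = Z + 1, so Z = 21.
Z = 21 is scandium, so the species is ⁴⁵₂₁Sc.

Sc-45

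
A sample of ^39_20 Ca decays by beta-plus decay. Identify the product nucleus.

Beta-plus decay: mass number changes by +0, atomic number by -1.
A: 39 = 39; Z: 20 − 1 = 19.
Z = 19 is potassium, so the daughter is ^39_19 K.

K-39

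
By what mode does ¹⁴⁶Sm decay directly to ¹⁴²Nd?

ΔA = 142 − 146 = -4; ΔZ = 60 − 62 = -2.
A drops by 4 and Z drops by 2 — the signature of alpha emission.

alpha decay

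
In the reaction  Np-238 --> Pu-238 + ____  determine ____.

Conserve mass number: 238 = 238 + A, so A = 0.
Conserve atomic number: 93 = 94 + Z, so Z = -1.
A = 0 and Z = -1 is e⁻ — a beta-minus particle.

beta-minus particle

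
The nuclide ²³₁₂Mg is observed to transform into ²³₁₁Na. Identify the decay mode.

ΔA = 23 − 23 = 0; ΔZ = 11 − 12 = -1.
A is unchanged and Z drops by 1 — a proton has become a neutron (β⁺ emission or electron capture).

beta-plus decay or electron capture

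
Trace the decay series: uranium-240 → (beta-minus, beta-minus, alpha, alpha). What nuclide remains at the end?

Start: (A, Z) = (240, 92).
After β⁻: (240, 93).
After β⁻: (240, 94).
After α: (236, 92).
After α: (232, 90).
Z = 90 is thorium.

Th-232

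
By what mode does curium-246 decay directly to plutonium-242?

ΔA = 242 − 246 = -4; ΔZ = 94 − 96 = -2.
A drops by 4 and Z drops by 2 — the signature of alpha emission.

alpha decay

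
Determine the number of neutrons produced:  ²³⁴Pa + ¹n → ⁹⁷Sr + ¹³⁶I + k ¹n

2

Conserve mass number: 235 = 97 + 136 + k, so k = 235 − 233 = 2.
Check atomic number: 91 = 38 + 53 + 0 = 91. ✓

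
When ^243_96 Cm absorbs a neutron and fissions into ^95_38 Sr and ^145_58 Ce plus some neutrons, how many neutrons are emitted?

4

Conserve mass number: 244 = 95 + 145 + k, so k = 244 − 240 = 4.
Check atomic number: 96 = 38 + 58 + 0 = 96. ✓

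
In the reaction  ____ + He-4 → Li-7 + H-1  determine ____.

Conserve mass number: A + 4 = 7 + 1, so A = 4.
Conserve atomic number: Z + 2 = 3 + 1, so Z = 2.
A = 4 and Z = 2 is He-4 — an alpha particle.

alpha particle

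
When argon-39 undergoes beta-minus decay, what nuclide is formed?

Beta-minus decay: mass number changes by +0, atomic number by +1.
A: 39 = 39; Z: 18 + 1 = 19.
Z = 19 is potassium, so the daughter is potassium-39.

K-39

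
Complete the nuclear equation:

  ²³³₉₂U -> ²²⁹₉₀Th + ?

Conserve mass number: 233 = 229 + A, so A = 4.
Conserve atomic number: 92 = 90 + Z, so Z = 2.
A = 4 and Z = 2 is ⁴₂He — an alpha particle.

alpha particle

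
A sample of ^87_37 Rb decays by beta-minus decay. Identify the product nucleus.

Beta-minus decay: mass number changes by +0, atomic number by +1.
A: 87 = 87; Z: 37 + 1 = 38.
Z = 38 is strontium, so the daughter is ^87_38 Sr.

Sr-87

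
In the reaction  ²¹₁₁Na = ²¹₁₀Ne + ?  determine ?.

Conserve mass number: 21 = 21 + A, so A = 0.
Conserve atomic number: 11 = 10 + Z, so Z = 1.
A = 0 and Z = 1 is ⁰₁e — a positron.

positron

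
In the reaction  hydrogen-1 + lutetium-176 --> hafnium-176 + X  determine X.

neutron

Conserve mass number: 1 + 176 = 176 + A, so A = 1.
Conserve atomic number: 1 + 71 = 72 + Z, so Z = 0.
A = 1 and Z = 0 is neutron — a neutron.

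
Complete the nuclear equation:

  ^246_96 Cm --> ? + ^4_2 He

Conserve mass number: 246 = A + 4, so A = 242.
Conserve atomic number: 96 = Z + 2, so Z = 94.
Z = 94 is plutonium, so the species is ^242_94 Pu.

Pu-242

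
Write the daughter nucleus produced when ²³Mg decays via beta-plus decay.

Beta-plus decay: mass number changes by +0, atomic number by -1.
A: 23 = 23; Z: 12 − 1 = 11.
Z = 11 is sodium, so the daughter is ²³Na.

Na-23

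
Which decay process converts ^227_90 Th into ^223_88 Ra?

ΔA = 223 − 227 = -4; ΔZ = 88 − 90 = -2.
A drops by 4 and Z drops by 2 — the signature of alpha emission.

alpha decay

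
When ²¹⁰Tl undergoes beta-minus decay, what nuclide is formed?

Beta-minus decay: mass number changes by +0, atomic number by +1.
A: 210 = 210; Z: 81 + 1 = 82.
Z = 82 is lead, so the daughter is ²¹⁰Pb.

Pb-210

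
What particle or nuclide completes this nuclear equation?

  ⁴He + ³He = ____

Conserve mass number: 4 + 3 = A, so A = 7.
Conserve atomic number: 2 + 2 = Z, so Z = 4.
Z = 4 is beryllium, so the species is ⁷Be.

Be-7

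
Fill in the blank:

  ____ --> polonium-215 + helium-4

Rn-219

Conserve mass number: A = 215 + 4, so A = 219.
Conserve atomic number: Z = 84 + 2, so Z = 86.
Z = 86 is radon, so the species is radon-219.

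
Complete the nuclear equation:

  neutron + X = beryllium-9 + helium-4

C-12

Conserve mass number: 1 + A = 9 + 4, so A = 12.
Conserve atomic number: 0 + Z = 4 + 2, so Z = 6.
Z = 6 is carbon, so the species is carbon-12.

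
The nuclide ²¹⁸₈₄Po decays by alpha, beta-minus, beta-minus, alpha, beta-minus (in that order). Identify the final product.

Bi-210

Start: (A, Z) = (218, 84).
After α: (214, 82).
After β⁻: (214, 83).
After β⁻: (214, 84).
After α: (210, 82).
After β⁻: (210, 83).
Z = 83 is bismuth.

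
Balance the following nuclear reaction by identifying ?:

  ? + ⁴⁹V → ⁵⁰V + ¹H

Conserve mass number: A + 49 = 50 + 1, so A = 2.
Conserve atomic number: Z + 23 = 23 + 1, so Z = 1.
A = 2 and Z = 1 is ²H — a deuteron.

deuteron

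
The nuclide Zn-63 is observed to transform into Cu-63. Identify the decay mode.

ΔA = 63 − 63 = 0; ΔZ = 29 − 30 = -1.
A is unchanged and Z drops by 1 — a proton has become a neutron (β⁺ emission or electron capture).

beta-plus decay or electron capture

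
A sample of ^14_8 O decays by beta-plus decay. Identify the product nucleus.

N-14

Beta-plus decay: mass number changes by +0, atomic number by -1.
A: 14 = 14; Z: 8 − 1 = 7.
Z = 7 is nitrogen, so the daughter is ^14_7 N.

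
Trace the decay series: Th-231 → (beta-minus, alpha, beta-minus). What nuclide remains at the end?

Th-227

Start: (A, Z) = (231, 90).
After β⁻: (231, 91).
After α: (227, 89).
After β⁻: (227, 90).
Z = 90 is thorium.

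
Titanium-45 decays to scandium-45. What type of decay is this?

beta-plus decay or electron capture

ΔA = 45 − 45 = 0; ΔZ = 21 − 22 = -1.
A is unchanged and Z drops by 1 — a proton has become a neutron (β⁺ emission or electron capture).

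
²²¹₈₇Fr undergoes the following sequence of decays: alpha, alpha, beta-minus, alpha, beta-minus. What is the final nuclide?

Bi-209

Start: (A, Z) = (221, 87).
After α: (217, 85).
After α: (213, 83).
After β⁻: (213, 84).
After α: (209, 82).
After β⁻: (209, 83).
Z = 83 is bismuth.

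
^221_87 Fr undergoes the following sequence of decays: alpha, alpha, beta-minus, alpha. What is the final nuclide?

Pb-209

Start: (A, Z) = (221, 87).
After α: (217, 85).
After α: (213, 83).
After β⁻: (213, 84).
After α: (209, 82).
Z = 82 is lead.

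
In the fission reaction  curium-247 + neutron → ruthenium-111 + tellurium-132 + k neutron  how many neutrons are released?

5

Conserve mass number: 248 = 111 + 132 + k, so k = 248 − 243 = 5.
Check atomic number: 96 = 44 + 52 + 0 = 96. ✓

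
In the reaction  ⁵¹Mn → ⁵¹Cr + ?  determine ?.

positron

Conserve mass number: 51 = 51 + A, so A = 0.
Conserve atomic number: 25 = 24 + Z, so Z = 1.
A = 0 and Z = 1 is e⁺ — a positron.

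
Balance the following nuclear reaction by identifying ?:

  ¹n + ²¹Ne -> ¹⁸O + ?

alpha particle

Conserve mass number: 1 + 21 = 18 + A, so A = 4.
Conserve atomic number: 0 + 10 = 8 + Z, so Z = 2.
A = 4 and Z = 2 is ⁴He — an alpha particle.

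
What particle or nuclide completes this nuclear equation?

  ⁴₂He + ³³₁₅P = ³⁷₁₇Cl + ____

Conserve mass number: 4 + 33 = 37 + A, so A = 0.
Conserve atomic number: 2 + 15 = 17 + Z, so Z = 0.
A = 0 and Z = 0 is ⁰₀γ — a gamma ray.

gamma ray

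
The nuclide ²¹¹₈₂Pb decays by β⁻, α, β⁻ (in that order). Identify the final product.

Start: (A, Z) = (211, 82).
After β⁻: (211, 83).
After α: (207, 81).
After β⁻: (207, 82).
Z = 82 is lead.

Pb-207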